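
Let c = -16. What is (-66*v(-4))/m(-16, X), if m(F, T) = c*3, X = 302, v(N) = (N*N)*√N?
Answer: 44*I ≈ 44.0*I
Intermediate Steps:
v(N) = N^(5/2) (v(N) = N²*√N = N^(5/2))
m(F, T) = -48 (m(F, T) = -16*3 = -48)
(-66*v(-4))/m(-16, X) = -2112*I/(-48) = -2112*I*(-1/48) = 44*I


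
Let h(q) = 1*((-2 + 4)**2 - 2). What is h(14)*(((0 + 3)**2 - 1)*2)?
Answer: 32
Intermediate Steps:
h(q) = 2 (h(q) = 1*(2**2 - 2) = 1*(4 - 2) = 1*2 = 2)
h(14)*(((0 + 3)**2 - 1)*2) = 2*(((0 + 3)**2 - 1)*2) = 2*((3**2 - 1)*2) = 2*((9 - 1)*2) = 2*(8*2) = 2*16 = 32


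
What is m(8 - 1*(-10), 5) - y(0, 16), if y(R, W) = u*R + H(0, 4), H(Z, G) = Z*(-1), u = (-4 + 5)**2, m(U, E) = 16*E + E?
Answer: 85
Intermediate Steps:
m(U, E) = 17*E
u = 1 (u = 1**2 = 1)
H(Z, G) = -Z
y(R, W) = R (y(R, W) = 1*R - 1*0 = R + 0 = R)
m(8 - 1*(-10), 5) - y(0, 16) = 17*5 - 1*0 = 85 + 0 = 85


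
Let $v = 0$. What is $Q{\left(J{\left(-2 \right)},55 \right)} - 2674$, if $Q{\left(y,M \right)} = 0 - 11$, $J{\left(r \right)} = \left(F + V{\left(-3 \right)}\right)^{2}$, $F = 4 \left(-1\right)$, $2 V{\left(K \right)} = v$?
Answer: $-2685$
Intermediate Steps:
$V{\left(K \right)} = 0$ ($V{\left(K \right)} = \frac{1}{2} \cdot 0 = 0$)
$F = -4$
$J{\left(r \right)} = 16$ ($J{\left(r \right)} = \left(-4 + 0\right)^{2} = \left(-4\right)^{2} = 16$)
$Q{\left(y,M \right)} = -11$
$Q{\left(J{\left(-2 \right)},55 \right)} - 2674 = -11 - 2674 = -2685$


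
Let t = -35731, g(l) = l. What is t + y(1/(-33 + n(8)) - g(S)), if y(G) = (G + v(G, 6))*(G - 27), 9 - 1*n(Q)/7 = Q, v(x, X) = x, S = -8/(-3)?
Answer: -108204815/3042 ≈ -35570.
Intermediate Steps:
S = 8/3 (S = -8*(-1/3) = 8/3 ≈ 2.6667)
n(Q) = 63 - 7*Q
y(G) = 2*G*(-27 + G) (y(G) = (G + G)*(G - 27) = (2*G)*(-27 + G) = 2*G*(-27 + G))
t + y(1/(-33 + n(8)) - g(S)) = -35731 + 2*(1/(-33 + (63 - 7*8)) - 1*8/3)*(-27 + (1/(-33 + (63 - 7*8)) - 1*8/3)) = -35731 + 2*(1/(-33 + (63 - 56)) - 8/3)*(-27 + (1/(-33 + (63 - 56)) - 8/3)) = -35731 + 2*(1/(-33 + 7) - 8/3)*(-27 + (1/(-33 + 7) - 8/3)) = -35731 + 2*(1/(-26) - 8/3)*(-27 + (1/(-26) - 8/3)) = -35731 + 2*(-1/26 - 8/3)*(-27 + (-1/26 - 8/3)) = -35731 + 2*(-211/78)*(-27 - 211/78) = -35731 + 2*(-211/78)*(-2317/78) = -35731 + 488887/3042 = -108204815/3042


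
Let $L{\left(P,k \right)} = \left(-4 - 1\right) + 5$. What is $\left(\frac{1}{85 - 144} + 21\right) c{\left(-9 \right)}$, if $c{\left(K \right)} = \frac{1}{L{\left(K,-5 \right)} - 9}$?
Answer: $- \frac{1238}{531} \approx -2.3315$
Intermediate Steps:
$L{\left(P,k \right)} = 0$ ($L{\left(P,k \right)} = -5 + 5 = 0$)
$c{\left(K \right)} = - \frac{1}{9}$ ($c{\left(K \right)} = \frac{1}{0 - 9} = \frac{1}{-9} = - \frac{1}{9}$)
$\left(\frac{1}{85 - 144} + 21\right) c{\left(-9 \right)} = \left(\frac{1}{85 - 144} + 21\right) \left(- \frac{1}{9}\right) = \left(\frac{1}{-59} + 21\right) \left(- \frac{1}{9}\right) = \left(- \frac{1}{59} + 21\right) \left(- \frac{1}{9}\right) = \frac{1238}{59} \left(- \frac{1}{9}\right) = - \frac{1238}{531}$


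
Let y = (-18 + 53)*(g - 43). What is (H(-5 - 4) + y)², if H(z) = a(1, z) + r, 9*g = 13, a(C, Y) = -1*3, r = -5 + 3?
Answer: 172528225/81 ≈ 2.1300e+6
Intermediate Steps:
r = -2
a(C, Y) = -3
g = 13/9 (g = (⅑)*13 = 13/9 ≈ 1.4444)
y = -13090/9 (y = (-18 + 53)*(13/9 - 43) = 35*(-374/9) = -13090/9 ≈ -1454.4)
H(z) = -5 (H(z) = -3 - 2 = -5)
(H(-5 - 4) + y)² = (-5 - 13090/9)² = (-13135/9)² = 172528225/81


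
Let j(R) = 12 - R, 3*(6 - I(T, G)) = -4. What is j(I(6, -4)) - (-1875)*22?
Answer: 123764/3 ≈ 41255.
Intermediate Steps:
I(T, G) = 22/3 (I(T, G) = 6 - ⅓*(-4) = 6 + 4/3 = 22/3)
j(I(6, -4)) - (-1875)*22 = (12 - 1*22/3) - (-1875)*22 = (12 - 22/3) - 375*(-110) = 14/3 + 41250 = 123764/3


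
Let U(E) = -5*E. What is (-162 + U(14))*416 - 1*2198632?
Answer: -2295144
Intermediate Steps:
(-162 + U(14))*416 - 1*2198632 = (-162 - 5*14)*416 - 1*2198632 = (-162 - 70)*416 - 2198632 = -232*416 - 2198632 = -96512 - 2198632 = -2295144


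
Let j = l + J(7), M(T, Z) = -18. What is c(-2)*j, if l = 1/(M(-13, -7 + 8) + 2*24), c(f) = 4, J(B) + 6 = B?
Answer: 62/15 ≈ 4.1333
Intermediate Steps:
J(B) = -6 + B
l = 1/30 (l = 1/(-18 + 2*24) = 1/(-18 + 48) = 1/30 ≈ 0.033333)
j = 31/30 (j = 1/30 + (-6 + 7) = 1/30 + 1 = 31/30 ≈ 1.0333)
c(-2)*j = 4*(31/30) = 62/15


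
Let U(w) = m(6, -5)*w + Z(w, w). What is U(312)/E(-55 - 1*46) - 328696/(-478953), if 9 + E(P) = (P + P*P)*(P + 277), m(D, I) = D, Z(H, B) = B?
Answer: 585333084688/851382542223 ≈ 0.68751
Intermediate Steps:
E(P) = -9 + (277 + P)*(P + P²) (E(P) = -9 + (P + P*P)*(P + 277) = -9 + (P + P²)*(277 + P) = -9 + (277 + P)*(P + P²))
U(w) = 7*w (U(w) = 6*w + w = 7*w)
U(312)/E(-55 - 1*46) - 328696/(-478953) = (7*312)/(-9 + (-55 - 1*46)³ + 277*(-55 - 1*46) + 278*(-55 - 1*46)²) - 328696/(-478953) = 2184/(-9 + (-55 - 46)³ + 277*(-55 - 46) + 278*(-55 - 46)²) - 328696*(-1/478953) = 2184/(-9 + (-101)³ + 277*(-101) + 278*(-101)²) + 328696/478953 = 2184/(-9 - 1030301 - 27977 + 278*10201) + 328696/478953 = 2184/(-9 - 1030301 - 27977 + 2835878) + 328696/478953 = 2184/1777591 + 328696/478953 = 585333084688/851382542223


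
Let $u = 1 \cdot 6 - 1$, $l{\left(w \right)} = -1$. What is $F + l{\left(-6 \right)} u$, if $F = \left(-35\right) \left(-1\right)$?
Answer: $30$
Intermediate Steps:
$F = 35$
$u = 5$ ($u = 6 - 1 = 5$)
$F + l{\left(-6 \right)} u = 35 - 5 = 30$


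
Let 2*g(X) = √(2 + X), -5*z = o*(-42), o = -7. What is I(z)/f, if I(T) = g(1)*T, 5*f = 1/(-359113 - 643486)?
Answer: 147382053*√3 ≈ 2.5527e+8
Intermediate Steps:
z = -294/5 (z = -(-7)*(-42)/5 = -⅕*294 = -294/5 ≈ -58.800)
g(X) = √(2 + X)/2
f = -1/5012995 (f = 1/(5*(-359113 - 643486)) = (⅕)/(-1002599) = (⅕)*(-1/1002599) = -1/5012995 ≈ -1.9948e-7)
I(T) = T*√3/2 (I(T) = (√(2 + 1)/2)*T = (√3/2)*T = T*√3/2)
I(z)/f = ((½)*(-294/5)*√3)/(-1/5012995) = -147*√3/5*(-5012995) = 147382053*√3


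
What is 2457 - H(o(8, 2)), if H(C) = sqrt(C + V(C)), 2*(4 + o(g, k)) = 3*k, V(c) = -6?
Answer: 2457 - I*sqrt(7) ≈ 2457.0 - 2.6458*I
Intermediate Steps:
o(g, k) = -4 + 3*k/2 (o(g, k) = -4 + (3*k)/2 = -4 + 3*k/2)
H(C) = sqrt(-6 + C) (H(C) = sqrt(C - 6) = sqrt(-6 + C))
2457 - H(o(8, 2)) = 2457 - sqrt(-6 + (-4 + (3/2)*2)) = 2457 - sqrt(-6 + (-4 + 3)) = 2457 - sqrt(-6 - 1) = 2457 - sqrt(-7) = 2457 - I*sqrt(7)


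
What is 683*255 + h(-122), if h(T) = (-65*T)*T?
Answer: -793295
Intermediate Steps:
h(T) = -65*T**2
683*255 + h(-122) = 683*255 - 65*(-122)**2 = 174165 - 65*14884 = 174165 - 967460 = -793295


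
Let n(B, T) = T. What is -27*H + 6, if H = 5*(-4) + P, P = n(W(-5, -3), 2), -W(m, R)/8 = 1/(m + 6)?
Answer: 492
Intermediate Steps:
W(m, R) = -8/(6 + m) (W(m, R) = -8/(m + 6) = -8/(6 + m))
P = 2
H = -18 (H = 5*(-4) + 2 = -20 + 2 = -18)
-27*H + 6 = -27*(-18) + 6 = 486 + 6 = 492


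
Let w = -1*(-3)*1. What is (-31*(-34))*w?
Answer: 3162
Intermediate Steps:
w = 3 (w = 3*1 = 3)
(-31*(-34))*w = -31*(-34)*3 = 1054*3 = 3162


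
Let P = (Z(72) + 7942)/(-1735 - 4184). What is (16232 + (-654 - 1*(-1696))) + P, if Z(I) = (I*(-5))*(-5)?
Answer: 102235064/5919 ≈ 17272.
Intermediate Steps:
Z(I) = 25*I (Z(I) = -5*I*(-5) = 25*I)
P = -9742/5919 (P = (25*72 + 7942)/(-1735 - 4184) = (1800 + 7942)/(-5919) = 9742*(-1/5919) = -9742/5919 ≈ -1.6459)
(16232 + (-654 - 1*(-1696))) + P = (16232 + (-654 - 1*(-1696))) - 9742/5919 = (16232 + (-654 + 1696)) - 9742/5919 = (16232 + 1042) - 9742/5919 = 17274 - 9742/5919 = 102235064/5919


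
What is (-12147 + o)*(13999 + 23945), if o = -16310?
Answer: -1079772408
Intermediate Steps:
(-12147 + o)*(13999 + 23945) = (-12147 - 16310)*(13999 + 23945) = -28457*37944 = -1079772408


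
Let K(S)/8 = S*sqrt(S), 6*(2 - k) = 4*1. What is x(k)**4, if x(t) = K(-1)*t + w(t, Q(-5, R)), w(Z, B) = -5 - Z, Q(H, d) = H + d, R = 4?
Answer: (19 + 32*I)**4/81 ≈ -12828.0 - 19906.0*I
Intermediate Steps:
k = 4/3 (k = 2 - 2/3 = 4/3 ≈ 1.3333)
K(S) = 8*S**(3/2) (K(S) = 8*(S*sqrt(S)) = 8*S**(3/2))
x(t) = -5 - t - 8*I*t (x(t) = (8*(-1)**(3/2))*t + (-5 - t) = (8*(-I))*t + (-5 - t) = (-8*I)*t + (-5 - t) = -8*I*t + (-5 - t) = -5 - t - 8*I*t)
x(k)**4 = (-5 - 1*4/3 - 8*I*4/3)**4 = (-5 - 4/3 - 32*I/3)**4 = (-19/3 - 32*I/3)**4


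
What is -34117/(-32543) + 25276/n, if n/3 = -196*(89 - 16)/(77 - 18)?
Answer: -1680943468/49888419 ≈ -33.694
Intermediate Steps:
n = -42924/59 (n = 3*(-196*(89 - 16)/(77 - 18)) = 3*(-14308/59) = -42924/59 ≈ -727.53)
-34117/(-32543) + 25276/n = -34117/(-32543) + 25276/(-42924/59) = -34117*(-1/32543) + 25276*(-59/42924) = 34117/32543 - 372821/10731 = -1680943468/49888419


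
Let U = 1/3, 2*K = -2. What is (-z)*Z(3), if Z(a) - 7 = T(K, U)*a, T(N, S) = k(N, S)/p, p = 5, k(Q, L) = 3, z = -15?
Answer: 132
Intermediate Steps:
K = -1 (K = (½)*(-2) = -1)
U = ⅓ ≈ 0.33333
T(N, S) = ⅗ (T(N, S) = 3/5 = 3*(⅕) = ⅗)
Z(a) = 7 + 3*a/5
(-z)*Z(3) = (-1*(-15))*(7 + (⅗)*3) = 15*(7 + 9/5) = 15*(44/5) = 132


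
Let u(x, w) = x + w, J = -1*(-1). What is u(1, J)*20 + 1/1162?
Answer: 46481/1162 ≈ 40.001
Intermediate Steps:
J = 1
u(x, w) = w + x
u(1, J)*20 + 1/1162 = (1 + 1)*20 + 1/1162 = 2*20 + 1/1162 = 40 + 1/1162 = 46481/1162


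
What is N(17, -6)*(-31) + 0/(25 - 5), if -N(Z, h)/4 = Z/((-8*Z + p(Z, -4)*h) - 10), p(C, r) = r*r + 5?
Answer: -31/4 ≈ -7.7500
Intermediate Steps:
p(C, r) = 5 + r**2 (p(C, r) = r**2 + 5 = 5 + r**2)
N(Z, h) = -4*Z/(-10 - 8*Z + 21*h) (N(Z, h) = -4*Z/((-8*Z + (5 + (-4)**2)*h) - 10) = -4*Z/((-8*Z + (5 + 16)*h) - 10) = -4*Z/((-8*Z + 21*h) - 10) = -4*Z/(-10 - 8*Z + 21*h))
N(17, -6)*(-31) + 0/(25 - 5) = (4*17/(10 - 21*(-6) + 8*17))*(-31) + 0/(25 - 5) = (4*17/(10 + 126 + 136))*(-31) + 0/20 = (4*17/272)*(-31) + 0*(1/20) = (4*17*(1/272))*(-31) + 0 = (1/4)*(-31) + 0 = -31/4 + 0 = -31/4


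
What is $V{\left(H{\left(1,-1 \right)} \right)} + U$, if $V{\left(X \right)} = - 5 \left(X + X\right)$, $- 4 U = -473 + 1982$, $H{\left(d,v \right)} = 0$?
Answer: $- \frac{1509}{4} \approx -377.25$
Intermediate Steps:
$U = - \frac{1509}{4}$ ($U = - \frac{-473 + 1982}{4} = \left(- \frac{1}{4}\right) 1509 = - \frac{1509}{4} \approx -377.25$)
$V{\left(X \right)} = - 10 X$ ($V{\left(X \right)} = - 5 \cdot 2 X = - 10 X$)
$V{\left(H{\left(1,-1 \right)} \right)} + U = \left(-10\right) 0 - \frac{1509}{4} = 0 - \frac{1509}{4} = - \frac{1509}{4}$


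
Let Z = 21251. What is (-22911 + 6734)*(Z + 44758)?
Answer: -1067827593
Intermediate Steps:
(-22911 + 6734)*(Z + 44758) = (-22911 + 6734)*(21251 + 44758) = -16177*66009 = -1067827593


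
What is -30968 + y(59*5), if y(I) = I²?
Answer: 56057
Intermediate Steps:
-30968 + y(59*5) = -30968 + (59*5)² = -30968 + 295² = -30968 + 87025 = 56057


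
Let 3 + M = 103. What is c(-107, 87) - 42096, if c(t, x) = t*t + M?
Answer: -30547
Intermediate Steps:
M = 100 (M = -3 + 103 = 100)
c(t, x) = 100 + t² (c(t, x) = t*t + 100 = t² + 100 = 100 + t²)
c(-107, 87) - 42096 = (100 + (-107)²) - 42096 = (100 + 11449) - 42096 = 11549 - 42096 = -30547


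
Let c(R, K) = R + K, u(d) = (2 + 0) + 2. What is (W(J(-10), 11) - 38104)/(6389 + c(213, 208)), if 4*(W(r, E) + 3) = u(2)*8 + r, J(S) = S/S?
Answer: -30479/5448 ≈ -5.5945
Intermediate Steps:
J(S) = 1
u(d) = 4 (u(d) = 2 + 2 = 4)
c(R, K) = K + R
W(r, E) = 5 + r/4 (W(r, E) = -3 + (4*8 + r)/4 = -3 + (32 + r)/4 = -3 + (8 + r/4) = 5 + r/4)
(W(J(-10), 11) - 38104)/(6389 + c(213, 208)) = ((5 + (1/4)*1) - 38104)/(6389 + (208 + 213)) = ((5 + 1/4) - 38104)/(6389 + 421) = (21/4 - 38104)/6810 = -152395/4*1/6810 = -30479/5448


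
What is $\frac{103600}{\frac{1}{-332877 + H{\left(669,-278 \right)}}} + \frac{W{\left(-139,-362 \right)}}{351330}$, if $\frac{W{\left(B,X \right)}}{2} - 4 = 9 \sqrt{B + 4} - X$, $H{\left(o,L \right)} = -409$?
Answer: $- \frac{2021812195227878}{58555} + \frac{9 i \sqrt{15}}{58555} \approx -3.4528 \cdot 10^{10} + 0.00059528 i$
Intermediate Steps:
$W{\left(B,X \right)} = 8 - 2 X + 18 \sqrt{4 + B}$ ($W{\left(B,X \right)} = 8 + 2 \left(9 \sqrt{B + 4} - X\right) = 8 + 2 \left(9 \sqrt{4 + B} - X\right) = 8 + 2 \left(- X + 9 \sqrt{4 + B}\right) = 8 - \left(- 18 \sqrt{4 + B} + 2 X\right) = 8 - 2 X + 18 \sqrt{4 + B}$)
$\frac{103600}{\frac{1}{-332877 + H{\left(669,-278 \right)}}} + \frac{W{\left(-139,-362 \right)}}{351330} = \frac{103600}{\frac{1}{-332877 - 409}} + \frac{8 - -724 + 18 \sqrt{4 - 139}}{351330} = \frac{103600}{\frac{1}{-333286}} + \left(8 + 724 + 18 \sqrt{-135}\right) \frac{1}{351330} = \frac{103600}{- \frac{1}{333286}} + \left(8 + 724 + 18 \cdot 3 i \sqrt{15}\right) \frac{1}{351330} = 103600 \left(-333286\right) + \left(8 + 724 + 54 i \sqrt{15}\right) \frac{1}{351330} = -34528429600 + \left(732 + 54 i \sqrt{15}\right) \frac{1}{351330} = -34528429600 + \left(\frac{122}{58555} + \frac{9 i \sqrt{15}}{58555}\right) = - \frac{2021812195227878}{58555} + \frac{9 i \sqrt{15}}{58555}$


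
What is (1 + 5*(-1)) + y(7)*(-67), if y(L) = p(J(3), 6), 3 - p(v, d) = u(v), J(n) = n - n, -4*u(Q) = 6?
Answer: -611/2 ≈ -305.50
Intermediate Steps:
u(Q) = -3/2 (u(Q) = -1/4*6 = -3/2)
J(n) = 0
p(v, d) = 9/2 (p(v, d) = 3 - 1*(-3/2) = 3 + 3/2 = 9/2)
y(L) = 9/2
(1 + 5*(-1)) + y(7)*(-67) = (1 + 5*(-1)) + (9/2)*(-67) = (1 - 5) - 603/2 = -4 - 603/2 = -611/2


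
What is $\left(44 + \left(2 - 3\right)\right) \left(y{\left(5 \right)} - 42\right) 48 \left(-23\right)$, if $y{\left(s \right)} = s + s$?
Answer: $1519104$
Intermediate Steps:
$y{\left(s \right)} = 2 s$
$\left(44 + \left(2 - 3\right)\right) \left(y{\left(5 \right)} - 42\right) 48 \left(-23\right) = \left(44 + \left(2 - 3\right)\right) \left(2 \cdot 5 - 42\right) 48 \left(-23\right) = \left(44 - 1\right) \left(10 - 42\right) 48 \left(-23\right) = 43 \left(-32\right) 48 \left(-23\right) = \left(-1376\right) 48 \left(-23\right) = \left(-66048\right) \left(-23\right) = 1519104$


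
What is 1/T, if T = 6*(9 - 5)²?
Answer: 1/96 ≈ 0.010417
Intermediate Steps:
T = 96 (T = 6*4² = 6*16 = 96)
1/T = 1/96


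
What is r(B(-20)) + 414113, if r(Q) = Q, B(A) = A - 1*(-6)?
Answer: 414099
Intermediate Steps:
B(A) = 6 + A (B(A) = A + 6 = 6 + A)
r(B(-20)) + 414113 = (6 - 20) + 414113 = -14 + 414113 = 414099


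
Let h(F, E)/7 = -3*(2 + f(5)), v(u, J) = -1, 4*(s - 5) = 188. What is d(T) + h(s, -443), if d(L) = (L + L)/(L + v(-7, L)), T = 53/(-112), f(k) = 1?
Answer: -10289/165 ≈ -62.358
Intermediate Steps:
s = 52 (s = 5 + (¼)*188 = 5 + 47 = 52)
h(F, E) = -63 (h(F, E) = 7*(-3*(2 + 1)) = 7*(-3*3) = 7*(-9) = -63)
T = -53/112 (T = 53*(-1/112) = -53/112 ≈ -0.47321)
d(L) = 2*L/(-1 + L) (d(L) = (L + L)/(L - 1) = (2*L)/(-1 + L) = 2*L/(-1 + L))
d(T) + h(s, -443) = 2*(-53/112)/(-1 - 53/112) - 63 = 2*(-53/112)/(-165/112) - 63 = 2*(-53/112)*(-112/165) - 63 = 106/165 - 63 = -10289/165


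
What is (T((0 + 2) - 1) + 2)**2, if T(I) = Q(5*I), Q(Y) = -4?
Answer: 4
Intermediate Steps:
T(I) = -4
(T((0 + 2) - 1) + 2)**2 = (-4 + 2)**2 = (-2)**2 = 4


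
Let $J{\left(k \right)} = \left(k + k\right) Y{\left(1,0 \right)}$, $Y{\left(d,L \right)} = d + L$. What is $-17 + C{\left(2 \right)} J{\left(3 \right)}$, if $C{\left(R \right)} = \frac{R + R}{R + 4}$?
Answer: $-13$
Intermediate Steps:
$Y{\left(d,L \right)} = L + d$
$J{\left(k \right)} = 2 k$ ($J{\left(k \right)} = \left(k + k\right) \left(0 + 1\right) = 2 k 1 = 2 k$)
$C{\left(R \right)} = \frac{2 R}{4 + R}$
$-17 + C{\left(2 \right)} J{\left(3 \right)} = -17 + 2 \cdot 2 \frac{1}{4 + 2} \cdot 2 \cdot 3 = -17 + 2 \cdot 2 \cdot \frac{1}{6} \cdot 6 = -17 + \frac{2}{3} \cdot 6 = -17 + 4 = -13$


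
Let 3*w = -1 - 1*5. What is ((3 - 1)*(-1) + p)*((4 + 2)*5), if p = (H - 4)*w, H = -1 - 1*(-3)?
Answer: 60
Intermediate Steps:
w = -2 (w = (-1 - 1*5)/3 = (-1 - 5)/3 = (⅓)*(-6) = -2)
H = 2 (H = -1 + 3 = 2)
p = 4 (p = (2 - 4)*(-2) = -2*(-2) = 4)
((3 - 1)*(-1) + p)*((4 + 2)*5) = ((3 - 1)*(-1) + 4)*((4 + 2)*5) = (2*(-1) + 4)*(6*5) = (-2 + 4)*30 = 2*30 = 60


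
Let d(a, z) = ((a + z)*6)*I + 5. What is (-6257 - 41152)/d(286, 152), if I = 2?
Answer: -47409/5261 ≈ -9.0114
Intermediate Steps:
d(a, z) = 5 + 12*a + 12*z (d(a, z) = ((a + z)*6)*2 + 5 = (6*a + 6*z)*2 + 5 = (12*a + 12*z) + 5 = 5 + 12*a + 12*z)
(-6257 - 41152)/d(286, 152) = (-6257 - 41152)/(5 + 12*286 + 12*152) = -47409/(5 + 3432 + 1824) = -47409/5261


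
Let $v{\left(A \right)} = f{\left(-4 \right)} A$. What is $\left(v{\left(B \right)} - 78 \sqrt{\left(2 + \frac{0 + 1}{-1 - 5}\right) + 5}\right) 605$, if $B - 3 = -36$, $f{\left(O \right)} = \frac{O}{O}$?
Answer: $-19965 - 7865 \sqrt{246} \approx -1.4332 \cdot 10^{5}$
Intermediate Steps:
$f{\left(O \right)} = 1$
$B = -33$ ($B = 3 - 36 = -33$)
$v{\left(A \right)} = A$ ($v{\left(A \right)} = 1 A = A$)
$\left(v{\left(B \right)} - 78 \sqrt{\left(2 + \frac{0 + 1}{-1 - 5}\right) + 5}\right) 605 = \left(-33 - 78 \sqrt{\left(2 + \frac{0 + 1}{-1 - 5}\right) + 5}\right) 605 = \left(-33 - 78 \sqrt{\left(2 + 1 \frac{1}{-6}\right) + 5}\right) 605 = \left(-33 - 78 \sqrt{\left(2 + 1 \left(- \frac{1}{6}\right)\right) + 5}\right) 605 = \left(-33 - 78 \sqrt{\left(2 - \frac{1}{6}\right) + 5}\right) 605 = \left(-33 - 78 \sqrt{\frac{11}{6} + 5}\right) 605 = \left(-33 - 78 \sqrt{\frac{41}{6}}\right) 605 = \left(-33 - 78 \frac{\sqrt{246}}{6}\right) 605 = \left(-33 - 13 \sqrt{246}\right) 605 = -19965 - 7865 \sqrt{246}$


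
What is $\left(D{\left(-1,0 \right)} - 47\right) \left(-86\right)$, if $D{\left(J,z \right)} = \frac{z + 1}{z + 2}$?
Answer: $3999$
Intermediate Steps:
$D{\left(J,z \right)} = \frac{1 + z}{2 + z}$
$\left(D{\left(-1,0 \right)} - 47\right) \left(-86\right) = \left(\frac{1 + 0}{2 + 0} - 47\right) \left(-86\right) = \left(\frac{1}{2} \cdot 1 - 47\right) \left(-86\right) = \left(\frac{1}{2} - 47\right) \left(-86\right) = \left(- \frac{93}{2}\right) \left(-86\right) = 3999$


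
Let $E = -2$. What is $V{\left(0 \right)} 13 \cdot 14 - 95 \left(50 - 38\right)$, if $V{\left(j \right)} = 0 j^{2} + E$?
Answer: $-1504$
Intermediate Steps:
$V{\left(j \right)} = -2$ ($V{\left(j \right)} = 0 j^{2} - 2 = 0 - 2 = -2$)
$V{\left(0 \right)} 13 \cdot 14 - 95 \left(50 - 38\right) = \left(-2\right) 13 \cdot 14 - 95 \left(50 - 38\right) = \left(-26\right) 14 - 1140 = -364 - 1140 = -1504$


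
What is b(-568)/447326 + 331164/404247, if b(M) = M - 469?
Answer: 49239687775/60276731174 ≈ 0.81689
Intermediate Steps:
b(M) = -469 + M
b(-568)/447326 + 331164/404247 = (-469 - 568)/447326 + 331164/404247 = -1037*1/447326 + 331164*(1/404247) = -1037/447326 + 110388/134749 = 49239687775/60276731174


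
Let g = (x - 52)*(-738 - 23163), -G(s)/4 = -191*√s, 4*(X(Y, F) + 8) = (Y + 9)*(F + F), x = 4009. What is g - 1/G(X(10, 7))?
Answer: -94576257 - √26/29796 ≈ -9.4576e+7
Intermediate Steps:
X(Y, F) = -8 + F*(9 + Y)/2 (X(Y, F) = -8 + ((Y + 9)*(F + F))/4 = -8 + ((9 + Y)*(2*F))/4 = -8 + (2*F*(9 + Y))/4 = -8 + F*(9 + Y)/2)
G(s) = 764*√s (G(s) = -(-764)*√s = 764*√s)
g = -94576257 (g = (4009 - 52)*(-738 - 23163) = 3957*(-23901) = -94576257)
g - 1/G(X(10, 7)) = -94576257 - 1/(764*√(-8 + (9/2)*7 + (½)*7*10)) = -94576257 - 1/(764*√(-8 + 63/2 + 35)) = -94576257 - 1/(764*√(117/2)) = -94576257 - 1/(764*(3*√26/2)) = -94576257 - 1/(1146*√26) = -94576257 - √26/29796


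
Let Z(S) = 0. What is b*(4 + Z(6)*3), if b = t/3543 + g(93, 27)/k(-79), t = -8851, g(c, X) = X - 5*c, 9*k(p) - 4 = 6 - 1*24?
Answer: 27685184/24801 ≈ 1116.3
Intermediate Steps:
k(p) = -14/9 (k(p) = 4/9 + (6 - 1*24)/9 = 4/9 + (6 - 24)/9 = 4/9 + (1/9)*(-18) = 4/9 - 2 = -14/9)
b = 6921296/24801 (b = -8851/3543 + (27 - 5*93)/(-14/9) = -8851*1/3543 + (27 - 465)*(-9/14) = -8851/3543 - 438*(-9/14) = -8851/3543 + 1971/7 = 6921296/24801 ≈ 279.07)
b*(4 + Z(6)*3) = 6921296*(4 + 0*3)/24801 = 6921296*(4 + 0)/24801 = (6921296/24801)*4 = 27685184/24801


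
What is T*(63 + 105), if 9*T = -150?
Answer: -2800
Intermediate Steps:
T = -50/3 (T = (1/9)*(-150) = -50/3 ≈ -16.667)
T*(63 + 105) = -50*(63 + 105)/3 = -50/3*168 = -2800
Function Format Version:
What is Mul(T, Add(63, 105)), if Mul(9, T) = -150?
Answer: -2800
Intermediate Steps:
T = Rational(-50, 3) (T = Mul(Rational(1, 9), -150) = Rational(-50, 3) ≈ -16.667)
Mul(T, Add(63, 105)) = Mul(Rational(-50, 3), Add(63, 105)) = Mul(Rational(-50, 3), 168) = -2800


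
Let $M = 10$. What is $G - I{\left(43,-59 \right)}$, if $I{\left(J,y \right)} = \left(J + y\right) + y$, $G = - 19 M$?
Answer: $-115$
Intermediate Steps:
$G = -190$ ($G = \left(-19\right) 10 = -190$)
$I{\left(J,y \right)} = J + 2 y$
$G - I{\left(43,-59 \right)} = -190 - \left(43 + 2 \left(-59\right)\right) = -190 - \left(43 - 118\right) = -190 - -75 = -190 + 75 = -115$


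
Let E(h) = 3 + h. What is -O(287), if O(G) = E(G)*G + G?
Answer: -83517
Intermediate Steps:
O(G) = G + G*(3 + G) (O(G) = (3 + G)*G + G = G*(3 + G) + G = G + G*(3 + G))
-O(287) = -287*(4 + 287) = -287*291 = -1*83517 = -83517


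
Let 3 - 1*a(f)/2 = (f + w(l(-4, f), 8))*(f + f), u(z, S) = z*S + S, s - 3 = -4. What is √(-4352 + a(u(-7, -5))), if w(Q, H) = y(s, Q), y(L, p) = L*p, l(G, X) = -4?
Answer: I*√8426 ≈ 91.793*I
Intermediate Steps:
s = -1 (s = 3 - 4 = -1)
w(Q, H) = -Q
u(z, S) = S + S*z (u(z, S) = S*z + S = S + S*z)
a(f) = 6 - 4*f*(4 + f) (a(f) = 6 - 2*(f - 1*(-4))*(f + f) = 6 - 2*(f + 4)*2*f = 6 - 2*(4 + f)*2*f = 6 - 4*f*(4 + f))
√(-4352 + a(u(-7, -5))) = √(-4352 + (6 - (-80)*(1 - 7) - 4*25*(1 - 7)²)) = √(-4352 + (6 - (-80)*(-6) - 4*(-5*(-6))²)) = √(-4352 + (6 - 16*30 - 4*30²)) = √(-4352 + (6 - 480 - 4*900)) = √(-4352 + (6 - 480 - 3600)) = √(-4352 - 4074) = √(-8426) = I*√8426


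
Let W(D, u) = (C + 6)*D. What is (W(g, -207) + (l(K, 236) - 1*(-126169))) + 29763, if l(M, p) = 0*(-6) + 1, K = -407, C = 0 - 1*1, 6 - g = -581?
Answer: 158868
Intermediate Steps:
g = 587 (g = 6 - 1*(-581) = 6 + 581 = 587)
C = -1 (C = 0 - 1 = -1)
l(M, p) = 1 (l(M, p) = 0 + 1 = 1)
W(D, u) = 5*D (W(D, u) = (-1 + 6)*D = 5*D)
(W(g, -207) + (l(K, 236) - 1*(-126169))) + 29763 = (5*587 + (1 - 1*(-126169))) + 29763 = (2935 + (1 + 126169)) + 29763 = (2935 + 126170) + 29763 = 129105 + 29763 = 158868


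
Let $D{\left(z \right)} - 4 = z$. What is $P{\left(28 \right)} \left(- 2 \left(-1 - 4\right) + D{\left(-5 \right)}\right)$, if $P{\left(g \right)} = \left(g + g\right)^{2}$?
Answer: $28224$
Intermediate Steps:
$D{\left(z \right)} = 4 + z$
$P{\left(g \right)} = 4 g^{2}$ ($P{\left(g \right)} = \left(2 g\right)^{2} = 4 g^{2}$)
$P{\left(28 \right)} \left(- 2 \left(-1 - 4\right) + D{\left(-5 \right)}\right) = 4 \cdot 28^{2} \left(- 2 \left(-1 - 4\right) + \left(4 - 5\right)\right) = 4 \cdot 784 \left(- 2 \left(-1 - 4\right) - 1\right) = 3136 \left(\left(-2\right) \left(-5\right) - 1\right) = 3136 \left(10 - 1\right) = 3136 \cdot 9 = 28224$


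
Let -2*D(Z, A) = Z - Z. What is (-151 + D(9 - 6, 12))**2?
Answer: 22801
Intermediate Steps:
D(Z, A) = 0 (D(Z, A) = -(Z - Z)/2 = -1/2*0 = 0)
(-151 + D(9 - 6, 12))**2 = (-151 + 0)**2 = (-151)**2 = 22801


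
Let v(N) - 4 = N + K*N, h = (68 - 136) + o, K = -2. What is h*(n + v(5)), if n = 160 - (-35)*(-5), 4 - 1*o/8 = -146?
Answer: -18112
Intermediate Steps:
o = 1200 (o = 32 - 8*(-146) = 32 + 1168 = 1200)
h = 1132 (h = (68 - 136) + 1200 = -68 + 1200 = 1132)
v(N) = 4 - N (v(N) = 4 + (N - 2*N) = 4 - N)
n = -15 (n = 160 - 1*175 = 160 - 175 = -15)
h*(n + v(5)) = 1132*(-15 + (4 - 1*5)) = 1132*(-15 + (4 - 5)) = 1132*(-15 - 1) = 1132*(-16) = -18112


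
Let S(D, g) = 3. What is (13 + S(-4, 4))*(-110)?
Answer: -1760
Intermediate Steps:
(13 + S(-4, 4))*(-110) = (13 + 3)*(-110) = 16*(-110) = -1760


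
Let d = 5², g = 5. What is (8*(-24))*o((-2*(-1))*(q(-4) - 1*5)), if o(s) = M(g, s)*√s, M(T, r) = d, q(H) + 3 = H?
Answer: -9600*I*√6 ≈ -23515.0*I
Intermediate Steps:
q(H) = -3 + H
d = 25
M(T, r) = 25
o(s) = 25*√s
(8*(-24))*o((-2*(-1))*(q(-4) - 1*5)) = (8*(-24))*(25*√((-2*(-1))*((-3 - 4) - 1*5))) = -4800*√(2*(-7 - 5)) = -4800*√(2*(-12)) = -4800*√(-24) = -4800*2*I*√6 = -9600*I*√6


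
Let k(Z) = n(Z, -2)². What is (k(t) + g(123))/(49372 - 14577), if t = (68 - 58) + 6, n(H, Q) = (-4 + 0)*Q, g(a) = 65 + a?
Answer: 252/34795 ≈ 0.0072424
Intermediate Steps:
n(H, Q) = -4*Q
t = 16 (t = 10 + 6 = 16)
k(Z) = 64 (k(Z) = (-4*(-2))² = 8² = 64)
(k(t) + g(123))/(49372 - 14577) = (64 + (65 + 123))/(49372 - 14577) = (64 + 188)/34795 = 252*(1/34795) = 252/34795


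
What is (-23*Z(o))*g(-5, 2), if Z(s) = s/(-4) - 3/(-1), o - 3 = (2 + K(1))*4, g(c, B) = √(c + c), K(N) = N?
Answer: 69*I*√10/4 ≈ 54.549*I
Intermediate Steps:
g(c, B) = √2*√c (g(c, B) = √(2*c) = √2*√c)
o = 15 (o = 3 + (2 + 1)*4 = 3 + 3*4 = 3 + 12 = 15)
Z(s) = 3 - s/4 (Z(s) = s*(-¼) - 3*(-1) = -s/4 + 3 = 3 - s/4)
(-23*Z(o))*g(-5, 2) = (-23*(3 - ¼*15))*(√2*√(-5)) = (-23*(3 - 15/4))*(√2*(I*√5)) = (-23*(-¾))*(I*√10) = 69*(I*√10)/4 = 69*I*√10/4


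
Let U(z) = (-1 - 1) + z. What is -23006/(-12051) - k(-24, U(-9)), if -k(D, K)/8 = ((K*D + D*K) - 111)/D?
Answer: -1652083/12051 ≈ -137.09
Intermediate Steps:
U(z) = -2 + z
k(D, K) = -8*(-111 + 2*D*K)/D (k(D, K) = -8*((K*D + D*K) - 111)/D = -8*((D*K + D*K) - 111)/D = -8*(2*D*K - 111)/D = -8*(-111 + 2*D*K)/D)
-23006/(-12051) - k(-24, U(-9)) = -23006/(-12051) - (-16*(-2 - 9) + 888/(-24)) = -23006*(-1/12051) - (-16*(-11) + 888*(-1/24)) = 23006/12051 - (176 - 37) = 23006/12051 - 1*139 = 23006/12051 - 139 = -1652083/12051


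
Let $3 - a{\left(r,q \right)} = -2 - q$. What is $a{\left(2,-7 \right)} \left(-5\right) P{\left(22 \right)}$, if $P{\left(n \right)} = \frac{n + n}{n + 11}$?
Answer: $\frac{40}{3} \approx 13.333$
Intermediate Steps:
$a{\left(r,q \right)} = 5 + q$ ($a{\left(r,q \right)} = 3 - \left(-2 - q\right) = 3 + \left(2 + q\right) = 5 + q$)
$P{\left(n \right)} = \frac{2 n}{11 + n}$
$a{\left(2,-7 \right)} \left(-5\right) P{\left(22 \right)} = \left(5 - 7\right) \left(-5\right) 2 \cdot 22 \frac{1}{11 + 22} = \left(-2\right) \left(-5\right) 2 \cdot 22 \cdot \frac{1}{33} = 10 \cdot 2 \cdot 22 \cdot \frac{1}{33} = 10 \cdot \frac{4}{3} = \frac{40}{3}$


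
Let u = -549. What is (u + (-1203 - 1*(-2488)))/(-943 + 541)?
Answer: -368/201 ≈ -1.8308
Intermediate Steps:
(u + (-1203 - 1*(-2488)))/(-943 + 541) = (-549 + (-1203 - 1*(-2488)))/(-943 + 541) = (-549 + (-1203 + 2488))/(-402) = (-549 + 1285)*(-1/402) = 736*(-1/402) = -368/201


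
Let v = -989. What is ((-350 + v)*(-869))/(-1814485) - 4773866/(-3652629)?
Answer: 4411942018271/6627640531065 ≈ 0.66569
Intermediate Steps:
((-350 + v)*(-869))/(-1814485) - 4773866/(-3652629) = ((-350 - 989)*(-869))/(-1814485) - 4773866/(-3652629) = -1339*(-869)*(-1/1814485) - 4773866*(-1/3652629) = 1163591*(-1/1814485) + 4773866/3652629 = -1163591/1814485 + 4773866/3652629 = 4411942018271/6627640531065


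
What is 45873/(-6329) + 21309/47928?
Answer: -687912161/101112104 ≈ -6.8035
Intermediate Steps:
45873/(-6329) + 21309/47928 = 45873*(-1/6329) + 21309*(1/47928) = -45873/6329 + 7103/15976 = -687912161/101112104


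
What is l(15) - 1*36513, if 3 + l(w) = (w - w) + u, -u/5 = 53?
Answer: -36781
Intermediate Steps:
u = -265 (u = -5*53 = -265)
l(w) = -268 (l(w) = -3 + ((w - w) - 265) = -3 + (0 - 265) = -3 - 265 = -268)
l(15) - 1*36513 = -268 - 1*36513 = -268 - 36513 = -36781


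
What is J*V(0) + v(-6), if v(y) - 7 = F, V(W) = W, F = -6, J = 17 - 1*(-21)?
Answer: 1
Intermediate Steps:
J = 38 (J = 17 + 21 = 38)
v(y) = 1 (v(y) = 7 - 6 = 1)
J*V(0) + v(-6) = 38*0 + 1 = 0 + 1 = 1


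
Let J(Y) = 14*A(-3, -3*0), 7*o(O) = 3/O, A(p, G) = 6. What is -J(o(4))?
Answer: -84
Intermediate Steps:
o(O) = 3/(7*O) (o(O) = (3/O)/7 = 3/(7*O))
J(Y) = 84 (J(Y) = 14*6 = 84)
-J(o(4)) = -1*84 = -84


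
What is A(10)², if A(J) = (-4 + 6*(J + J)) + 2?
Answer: 13924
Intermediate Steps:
A(J) = -2 + 12*J (A(J) = (-4 + 6*(2*J)) + 2 = (-4 + 12*J) + 2 = -2 + 12*J)
A(10)² = (-2 + 12*10)² = (-2 + 120)² = 118² = 13924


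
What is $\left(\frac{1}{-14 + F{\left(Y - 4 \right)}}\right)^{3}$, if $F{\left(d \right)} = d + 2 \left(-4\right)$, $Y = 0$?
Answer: $- \frac{1}{17576} \approx -5.6896 \cdot 10^{-5}$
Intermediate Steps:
$F{\left(d \right)} = -8 + d$ ($F{\left(d \right)} = d - 8 = -8 + d$)
$\left(\frac{1}{-14 + F{\left(Y - 4 \right)}}\right)^{3} = \left(\frac{1}{-14 + \left(-8 + \left(0 - 4\right)\right)}\right)^{3} = \left(\frac{1}{-14 - 12}\right)^{3} = \left(\frac{1}{-26}\right)^{3} = \left(- \frac{1}{26}\right)^{3} = - \frac{1}{17576}$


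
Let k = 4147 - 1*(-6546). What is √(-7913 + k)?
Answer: 2*√695 ≈ 52.726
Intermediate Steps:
k = 10693 (k = 4147 + 6546 = 10693)
√(-7913 + k) = √(-7913 + 10693) = √2780 = 2*√695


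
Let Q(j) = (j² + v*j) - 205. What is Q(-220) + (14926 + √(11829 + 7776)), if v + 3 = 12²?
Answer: 32101 + √19605 ≈ 32241.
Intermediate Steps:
v = 141 (v = -3 + 12² = -3 + 144 = 141)
Q(j) = -205 + j² + 141*j (Q(j) = (j² + 141*j) - 205 = -205 + j² + 141*j)
Q(-220) + (14926 + √(11829 + 7776)) = (-205 + (-220)² + 141*(-220)) + (14926 + √(11829 + 7776)) = (-205 + 48400 - 31020) + (14926 + √19605) = 17175 + (14926 + √19605) = 32101 + √19605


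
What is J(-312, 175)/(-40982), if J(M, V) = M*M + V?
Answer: -97519/40982 ≈ -2.3796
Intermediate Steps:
J(M, V) = V + M² (J(M, V) = M² + V = V + M²)
J(-312, 175)/(-40982) = (175 + (-312)²)/(-40982) = (175 + 97344)*(-1/40982) = 97519*(-1/40982) = -97519/40982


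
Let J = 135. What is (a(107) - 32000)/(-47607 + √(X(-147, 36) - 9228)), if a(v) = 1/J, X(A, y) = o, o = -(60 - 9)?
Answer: 68554064131/101989607760 + 4319999*I*√1031/101989607760 ≈ 0.67217 + 0.0013601*I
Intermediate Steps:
o = -51 (o = -1*51 = -51)
X(A, y) = -51
a(v) = 1/135
(a(107) - 32000)/(-47607 + √(X(-147, 36) - 9228)) = (1/135 - 32000)/(-47607 + √(-51 - 9228)) = -4319999/(135*(-47607 + √(-9279))) = -4319999/(135*(-47607 + 3*I*√1031))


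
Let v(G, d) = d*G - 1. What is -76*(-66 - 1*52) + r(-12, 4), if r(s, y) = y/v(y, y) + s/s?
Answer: 134539/15 ≈ 8969.3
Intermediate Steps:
v(G, d) = -1 + G*d (v(G, d) = G*d - 1 = -1 + G*d)
r(s, y) = 1 + y/(-1 + y²) (r(s, y) = y/(-1 + y*y) + s/s = y/(-1 + y²) + 1 = 1 + y/(-1 + y²))
-76*(-66 - 1*52) + r(-12, 4) = -76*(-66 - 1*52) + (-1 + 4 + 4²)/(-1 + 4²) = -76*(-66 - 52) + (-1 + 4 + 16)/(-1 + 16) = -76*(-118) + 19/15 = 8968 + (1/15)*19 = 8968 + 19/15 = 134539/15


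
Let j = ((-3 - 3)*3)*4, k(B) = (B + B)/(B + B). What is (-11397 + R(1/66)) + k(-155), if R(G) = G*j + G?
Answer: -752207/66 ≈ -11397.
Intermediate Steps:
k(B) = 1 (k(B) = (2*B)/((2*B)) = (2*B)*(1/(2*B)) = 1)
j = -72 (j = -6*3*4 = -18*4 = -72)
R(G) = -71*G (R(G) = G*(-72) + G = -72*G + G = -71*G)
(-11397 + R(1/66)) + k(-155) = (-11397 - 71/66) + 1 = -752273/66 + 1 = -752207/66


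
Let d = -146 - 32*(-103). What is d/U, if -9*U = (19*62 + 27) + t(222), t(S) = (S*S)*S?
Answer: -4050/1563179 ≈ -0.0025909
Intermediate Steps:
t(S) = S³ (t(S) = S²*S = S³)
d = 3150 (d = -146 + 3296 = 3150)
U = -10942253/9 (U = -((19*62 + 27) + 222³)/9 = -((1178 + 27) + 10941048)/9 = -(1205 + 10941048)/9 = -⅑*10942253 = -10942253/9 ≈ -1.2158e+6)
d/U = 3150/(-10942253/9) = 3150*(-9/10942253) = -4050/1563179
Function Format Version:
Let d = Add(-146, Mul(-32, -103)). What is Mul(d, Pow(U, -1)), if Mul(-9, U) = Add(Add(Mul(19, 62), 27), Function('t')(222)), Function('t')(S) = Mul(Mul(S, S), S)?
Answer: Rational(-4050, 1563179) ≈ -0.0025909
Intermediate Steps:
Function('t')(S) = Pow(S, 3) (Function('t')(S) = Mul(Pow(S, 2), S) = Pow(S, 3))
d = 3150 (d = Add(-146, 3296) = 3150)
U = Rational(-10942253, 9) (U = Mul(Rational(-1, 9), Add(Add(Mul(19, 62), 27), Pow(222, 3))) = Mul(Rational(-1, 9), Add(Add(1178, 27), 10941048)) = Mul(Rational(-1, 9), Add(1205, 10941048)) = Mul(Rational(-1, 9), 10942253) = Rational(-10942253, 9) ≈ -1.2158e+6)
Mul(d, Pow(U, -1)) = Mul(3150, Pow(Rational(-10942253, 9), -1)) = Mul(3150, Rational(-9, 10942253)) = Rational(-4050, 1563179)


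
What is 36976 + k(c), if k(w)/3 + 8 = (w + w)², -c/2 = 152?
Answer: 1145944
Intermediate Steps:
c = -304 (c = -2*152 = -304)
k(w) = -24 + 12*w² (k(w) = -24 + 3*(w + w)² = -24 + 3*(2*w)² = -24 + 3*(4*w²) = -24 + 12*w²)
36976 + k(c) = 36976 + (-24 + 12*(-304)²) = 36976 + (-24 + 12*92416) = 36976 + (-24 + 1108992) = 36976 + 1108968 = 1145944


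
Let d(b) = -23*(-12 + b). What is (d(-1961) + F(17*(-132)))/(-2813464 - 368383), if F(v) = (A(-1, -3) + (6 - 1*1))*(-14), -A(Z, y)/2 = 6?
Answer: -45477/3181847 ≈ -0.014293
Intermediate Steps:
A(Z, y) = -12 (A(Z, y) = -2*6 = -12)
F(v) = 98 (F(v) = (-12 + (6 - 1*1))*(-14) = (-12 + (6 - 1))*(-14) = (-12 + 5)*(-14) = -7*(-14) = 98)
d(b) = 276 - 23*b
(d(-1961) + F(17*(-132)))/(-2813464 - 368383) = ((276 - 23*(-1961)) + 98)/(-2813464 - 368383) = ((276 + 45103) + 98)/(-3181847) = (45379 + 98)*(-1/3181847) = 45477*(-1/3181847) = -45477/3181847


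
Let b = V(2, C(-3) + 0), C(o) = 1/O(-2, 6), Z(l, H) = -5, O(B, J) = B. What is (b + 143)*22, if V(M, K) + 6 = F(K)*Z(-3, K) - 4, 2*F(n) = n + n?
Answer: 2981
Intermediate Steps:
F(n) = n (F(n) = (n + n)/2 = (2*n)/2 = n)
C(o) = -½ (C(o) = 1/(-2) = -½)
V(M, K) = -10 - 5*K (V(M, K) = -6 + (K*(-5) - 4) = -6 + (-5*K - 4) = -6 + (-4 - 5*K) = -10 - 5*K)
b = -15/2 (b = -10 - 5*(-½ + 0) = -10 - 5*(-½) = -10 + 5/2 = -15/2 ≈ -7.5000)
(b + 143)*22 = (-15/2 + 143)*22 = (271/2)*22 = 2981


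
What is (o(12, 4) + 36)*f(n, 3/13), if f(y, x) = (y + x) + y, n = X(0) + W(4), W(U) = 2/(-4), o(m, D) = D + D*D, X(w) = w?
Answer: -560/13 ≈ -43.077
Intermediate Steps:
o(m, D) = D + D²
W(U) = -½ (W(U) = 2*(-¼) = -½)
n = -½ (n = 0 - ½ = -½ ≈ -0.50000)
f(y, x) = x + 2*y (f(y, x) = (x + y) + y = x + 2*y)
(o(12, 4) + 36)*f(n, 3/13) = (4*(1 + 4) + 36)*(3/13 + 2*(-½)) = (4*5 + 36)*(3*(1/13) - 1) = (20 + 36)*(3/13 - 1) = 56*(-10/13) = -560/13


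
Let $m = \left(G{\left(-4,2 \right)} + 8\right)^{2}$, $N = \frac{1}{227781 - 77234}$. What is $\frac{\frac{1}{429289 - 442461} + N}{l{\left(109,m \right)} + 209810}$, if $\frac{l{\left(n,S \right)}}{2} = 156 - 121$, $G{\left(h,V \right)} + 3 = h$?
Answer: $- \frac{27475}{83238621405984} \approx -3.3008 \cdot 10^{-10}$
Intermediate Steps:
$G{\left(h,V \right)} = -3 + h$
$N = \frac{1}{150547} \approx 6.6424 \cdot 10^{-6}$
$m = 1$ ($m = \left(\left(-3 - 4\right) + 8\right)^{2} = \left(-7 + 8\right)^{2} = 1^{2} = 1$)
$l{\left(n,S \right)} = 70$ ($l{\left(n,S \right)} = 2 \left(156 - 121\right) = 2 \cdot 35 = 70$)
$\frac{\frac{1}{429289 - 442461} + N}{l{\left(109,m \right)} + 209810} = \frac{\frac{1}{429289 - 442461} + \frac{1}{150547}}{70 + 209810} = \frac{\frac{1}{-13172} + \frac{1}{150547}}{209880} = \left(- \frac{1}{13172} + \frac{1}{150547}\right) \frac{1}{209880} = \left(- \frac{137375}{1983005084}\right) \frac{1}{209880} = - \frac{27475}{83238621405984}$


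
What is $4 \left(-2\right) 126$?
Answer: $-1008$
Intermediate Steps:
$4 \left(-2\right) 126 = \left(-8\right) 126 = -1008$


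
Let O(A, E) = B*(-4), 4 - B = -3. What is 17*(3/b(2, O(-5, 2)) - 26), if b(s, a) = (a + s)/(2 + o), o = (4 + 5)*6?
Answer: -7174/13 ≈ -551.85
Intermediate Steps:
B = 7 (B = 4 - 1*(-3) = 4 + 3 = 7)
O(A, E) = -28 (O(A, E) = 7*(-4) = -28)
o = 54 (o = 9*6 = 54)
b(s, a) = a/56 + s/56 (b(s, a) = (a + s)/(2 + 54) = (a + s)/56 = (a + s)*(1/56) = a/56 + s/56)
17*(3/b(2, O(-5, 2)) - 26) = 17*(3/((1/56)*(-28) + (1/56)*2) - 26) = 17*(3/(-½ + 1/28) - 26) = 17*(3/(-13/28) - 26) = 17*(3*(-28/13) - 26) = 17*(-84/13 - 26) = 17*(-422/13) = -7174/13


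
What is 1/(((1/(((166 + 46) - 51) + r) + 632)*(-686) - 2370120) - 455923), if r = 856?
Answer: -1017/3315008801 ≈ -3.0679e-7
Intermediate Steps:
1/(((1/(((166 + 46) - 51) + r) + 632)*(-686) - 2370120) - 455923) = 1/(((1/(((166 + 46) - 51) + 856) + 632)*(-686) - 2370120) - 455923) = 1/(((1/((212 - 51) + 856) + 632)*(-686) - 2370120) - 455923) = 1/(((1/(161 + 856) + 632)*(-686) - 2370120) - 455923) = 1/(((1/1017 + 632)*(-686) - 2370120) - 455923) = 1/(((642745/1017)*(-686) - 2370120) - 455923) = 1/((-440923070/1017 - 2370120) - 455923) = 1/(-2851335110/1017 - 455923) = 1/(-3315008801/1017) = -1017/3315008801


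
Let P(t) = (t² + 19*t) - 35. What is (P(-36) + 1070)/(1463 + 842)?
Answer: 1647/2305 ≈ 0.71453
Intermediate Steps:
P(t) = -35 + t² + 19*t
(P(-36) + 1070)/(1463 + 842) = ((-35 + (-36)² + 19*(-36)) + 1070)/(1463 + 842) = ((-35 + 1296 - 684) + 1070)/2305 = (577 + 1070)*(1/2305) = 1647*(1/2305) = 1647/2305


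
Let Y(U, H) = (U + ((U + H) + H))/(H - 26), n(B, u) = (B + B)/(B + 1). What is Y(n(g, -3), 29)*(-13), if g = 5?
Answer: -2392/9 ≈ -265.78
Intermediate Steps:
n(B, u) = 2*B/(1 + B) (n(B, u) = (2*B)/(1 + B) = 2*B/(1 + B))
Y(U, H) = (2*H + 2*U)/(-26 + H) (Y(U, H) = (U + ((H + U) + H))/(-26 + H) = (U + (U + 2*H))/(-26 + H) = (2*H + 2*U)/(-26 + H))
Y(n(g, -3), 29)*(-13) = (2*(29 + 2*5/(1 + 5))/(-26 + 29))*(-13) = (2*(29 + 2*5/6)/3)*(-13) = (2*(⅓)*(29 + 2*5*(⅙)))*(-13) = (2*(⅓)*(29 + 5/3))*(-13) = (2*(⅓)*(92/3))*(-13) = (184/9)*(-13) = -2392/9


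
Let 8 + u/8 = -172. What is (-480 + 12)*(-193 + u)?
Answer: 764244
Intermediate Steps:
u = -1440 (u = -64 + 8*(-172) = -64 - 1376 = -1440)
(-480 + 12)*(-193 + u) = (-480 + 12)*(-193 - 1440) = -468*(-1633) = 764244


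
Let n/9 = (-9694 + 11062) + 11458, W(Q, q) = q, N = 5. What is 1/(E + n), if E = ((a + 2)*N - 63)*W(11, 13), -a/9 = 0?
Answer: 1/114745 ≈ 8.7150e-6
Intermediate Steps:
a = 0 (a = -9*0 = 0)
E = -689 (E = ((0 + 2)*5 - 63)*13 = (2*5 - 63)*13 = (10 - 63)*13 = -53*13 = -689)
n = 115434 (n = 9*((-9694 + 11062) + 11458) = 9*(1368 + 11458) = 9*12826 = 115434)
1/(E + n) = 1/(-689 + 115434) = 1/114745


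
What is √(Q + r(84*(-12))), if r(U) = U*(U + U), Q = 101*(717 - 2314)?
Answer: √1870831 ≈ 1367.8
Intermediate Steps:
Q = -161297 (Q = 101*(-1597) = -161297)
r(U) = 2*U² (r(U) = U*(2*U) = 2*U²)
√(Q + r(84*(-12))) = √(-161297 + 2*(84*(-12))²) = √(-161297 + 2*(-1008)²) = √(-161297 + 2*1016064) = √(-161297 + 2032128) = √1870831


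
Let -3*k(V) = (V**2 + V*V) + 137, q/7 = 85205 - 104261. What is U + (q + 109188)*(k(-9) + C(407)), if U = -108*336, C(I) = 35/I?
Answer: 966202768/407 ≈ 2.3740e+6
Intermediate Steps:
q = -133392 (q = 7*(85205 - 104261) = 7*(-19056) = -133392)
k(V) = -137/3 - 2*V**2/3 (k(V) = -((V**2 + V*V) + 137)/3 = -((V**2 + V**2) + 137)/3 = -(2*V**2 + 137)/3 = -(137 + 2*V**2)/3 = -137/3 - 2*V**2/3)
U = -36288
U + (q + 109188)*(k(-9) + C(407)) = -36288 + (-133392 + 109188)*((-137/3 - 2/3*(-9)**2) + 35/407) = -36288 - 24204*((-137/3 - 2/3*81) + 35*(1/407)) = -36288 - 24204*((-137/3 - 54) + 35/407) = -36288 - 24204*(-299/3 + 35/407) = -36288 - 24204*(-121588/1221) = -36288 + 980971984/407 = 966202768/407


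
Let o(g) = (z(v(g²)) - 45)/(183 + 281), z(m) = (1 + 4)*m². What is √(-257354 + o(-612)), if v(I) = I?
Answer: √20337602193991/116 ≈ 38877.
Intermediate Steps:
z(m) = 5*m²
o(g) = -45/464 + 5*g⁴/464 (o(g) = (5*(g²)² - 45)/(183 + 281) = (5*g⁴ - 45)/464 = (-45 + 5*g⁴)*(1/464) = -45/464 + 5*g⁴/464)
√(-257354 + o(-612)) = √(-257354 + (-45/464 + (5/464)*(-612)⁴)) = √(-257354 + (-45/464 + (5/464)*140283207936)) = √(-257354 + (-45/464 + 43838502480/29)) = √(-257354 + 701416039635/464) = √(701296627379/464) = √20337602193991/116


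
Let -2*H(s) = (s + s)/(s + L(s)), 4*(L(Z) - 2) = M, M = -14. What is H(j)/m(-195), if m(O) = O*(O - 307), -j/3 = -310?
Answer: -62/6059391 ≈ -1.0232e-5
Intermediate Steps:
j = 930 (j = -3*(-310) = 930)
L(Z) = -3/2 (L(Z) = 2 + (¼)*(-14) = 2 - 7/2 = -3/2)
H(s) = -s/(-3/2 + s) (H(s) = -(s + s)/(2*(s - 3/2)) = -2*s/(2*(-3/2 + s)) = -s/(-3/2 + s))
m(O) = O*(-307 + O)
H(j)/m(-195) = (-2*930/(-3 + 2*930))/((-195*(-307 - 195))) = (-2*930/(-3 + 1860))/((-195*(-502))) = -2*930/1857/97890 = -2*930*1/1857*(1/97890) = -620/619*1/97890 = -62/6059391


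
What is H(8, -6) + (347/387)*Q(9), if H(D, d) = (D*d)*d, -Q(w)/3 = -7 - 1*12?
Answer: 43745/129 ≈ 339.11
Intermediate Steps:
Q(w) = 57 (Q(w) = -3*(-7 - 1*12) = -3*(-7 - 12) = -3*(-19) = 57)
H(D, d) = D*d**2
H(8, -6) + (347/387)*Q(9) = 8*(-6)**2 + (347/387)*57 = 8*36 + (347*(1/387))*57 = 288 + (347/387)*57 = 288 + 6593/129 = 43745/129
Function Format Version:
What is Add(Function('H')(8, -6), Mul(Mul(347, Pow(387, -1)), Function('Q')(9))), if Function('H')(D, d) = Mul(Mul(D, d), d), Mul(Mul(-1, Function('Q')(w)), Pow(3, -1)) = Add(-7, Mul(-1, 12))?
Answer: Rational(43745, 129) ≈ 339.11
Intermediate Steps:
Function('Q')(w) = 57 (Function('Q')(w) = Mul(-3, Add(-7, Mul(-1, 12))) = Mul(-3, Add(-7, -12)) = Mul(-3, -19) = 57)
Function('H')(D, d) = Mul(D, Pow(d, 2))
Add(Function('H')(8, -6), Mul(Mul(347, Pow(387, -1)), Function('Q')(9))) = Add(Mul(8, Pow(-6, 2)), Mul(Mul(347, Pow(387, -1)), 57)) = Add(Mul(8, 36), Mul(Mul(347, Rational(1, 387)), 57)) = Add(288, Mul(Rational(347, 387), 57)) = Add(288, Rational(6593, 129)) = Rational(43745, 129)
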